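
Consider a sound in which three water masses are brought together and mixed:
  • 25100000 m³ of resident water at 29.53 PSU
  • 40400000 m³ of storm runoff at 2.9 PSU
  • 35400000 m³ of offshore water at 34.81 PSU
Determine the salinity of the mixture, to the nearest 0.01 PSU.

20.72 PSU

Weighted by volume,
salt = 25,100,000×29.53 + 40,400,000×2.9 + 35,400,000×34.81 = 741,203,000 + 117,160,000 + 1,232,274,000 = 2,090,637,000
volume = 25,100,000 + 40,400,000 + 35,400,000 = 100,900,000 m³
S = 2,090,637,000 / 100,900,000 = 20.7199 PSU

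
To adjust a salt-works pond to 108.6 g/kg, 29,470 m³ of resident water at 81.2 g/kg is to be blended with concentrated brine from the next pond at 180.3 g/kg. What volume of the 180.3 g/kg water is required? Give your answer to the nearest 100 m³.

11300 m³

Salt balance: 29,470×81.2 + V×180.3 = (29,470+V)×108.6
2,392,964 + 180.3V = 3,200,442 + 108.6V
807,478 = 71.7V
V = 11,261.9 m³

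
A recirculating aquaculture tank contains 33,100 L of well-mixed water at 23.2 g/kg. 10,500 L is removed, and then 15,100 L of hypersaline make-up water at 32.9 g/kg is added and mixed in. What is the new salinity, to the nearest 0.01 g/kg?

Remaining after removal: 22,600 L at 23.2 g/kg (salt = 524,320)
After addition: salt = 524,320 + 15,100×32.9 = 1,021,110; volume = 37,700 L
S = 1,021,110 / 37,700 = 27.0851 g/kg

27.09 g/kg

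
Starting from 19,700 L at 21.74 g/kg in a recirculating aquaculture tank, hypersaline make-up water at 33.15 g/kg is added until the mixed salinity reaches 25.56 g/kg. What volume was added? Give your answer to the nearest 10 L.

Salt balance: 19,700×21.74 + V×33.15 = (19,700+V)×25.56
428,278 + 33.15V = 503,532 + 25.56V
75,254 = 7.59V
V = 9,914.89 L

9910 L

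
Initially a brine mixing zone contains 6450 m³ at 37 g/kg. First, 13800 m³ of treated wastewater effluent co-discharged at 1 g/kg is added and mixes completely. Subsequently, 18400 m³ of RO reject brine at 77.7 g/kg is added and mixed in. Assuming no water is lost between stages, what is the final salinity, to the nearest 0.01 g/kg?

Conserving salt mass:
Initial salt = 6,450×37 = 238,650
After stage 1: salt = 238,650 + 13,800×1 = 252,450; volume = 20,250 m³; S = 12.467 g/kg
After stage 2: salt = 252,450 + 18,400×77.7 = 1,682,130; volume = 38,650 m³
S = 1,682,130 / 38,650 = 43.5221 g/kg

43.52 g/kg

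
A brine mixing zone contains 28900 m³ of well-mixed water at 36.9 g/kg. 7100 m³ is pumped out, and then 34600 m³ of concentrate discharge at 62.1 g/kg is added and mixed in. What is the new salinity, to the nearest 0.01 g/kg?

52.36 g/kg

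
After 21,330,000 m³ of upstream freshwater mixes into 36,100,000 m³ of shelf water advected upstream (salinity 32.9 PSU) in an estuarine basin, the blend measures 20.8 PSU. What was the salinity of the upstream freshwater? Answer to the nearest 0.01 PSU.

0.32 PSU

Salt balance: 36,100,000×32.9 + 21,330,000×S = 57,430,000×20.8
1,187,690,000 + 21,330,000·S = 1,194,544,000
S = (1,194,544,000 − 1,187,690,000) / 21,330,000 = 0.3213 PSU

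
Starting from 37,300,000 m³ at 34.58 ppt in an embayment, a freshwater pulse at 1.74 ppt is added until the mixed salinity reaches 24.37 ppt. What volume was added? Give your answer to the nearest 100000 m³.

Salt balance: 37,300,000×34.58 + V×1.74 = (37,300,000+V)×24.37
1,289,834,000 + 1.74V = 909,001,000 + 24.37V
380,833,000 = 22.63V
V = 16,828,678.75 m³

16800000 m³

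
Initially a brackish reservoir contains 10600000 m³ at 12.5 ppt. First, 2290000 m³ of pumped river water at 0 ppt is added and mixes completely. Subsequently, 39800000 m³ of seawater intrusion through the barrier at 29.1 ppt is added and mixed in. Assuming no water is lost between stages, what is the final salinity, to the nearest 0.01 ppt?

Conserving salt mass:
Initial salt = 10,600,000×12.5 = 132,500,000
After stage 1: salt = 132,500,000 + 2,290,000×0 = 132,500,000; volume = 12,890,000 m³; S = 10.279 ppt
After stage 2: salt = 132,500,000 + 39,800,000×29.1 = 1,290,680,000; volume = 52,690,000 m³
S = 1,290,680,000 / 52,690,000 = 24.4957 ppt

24.50 ppt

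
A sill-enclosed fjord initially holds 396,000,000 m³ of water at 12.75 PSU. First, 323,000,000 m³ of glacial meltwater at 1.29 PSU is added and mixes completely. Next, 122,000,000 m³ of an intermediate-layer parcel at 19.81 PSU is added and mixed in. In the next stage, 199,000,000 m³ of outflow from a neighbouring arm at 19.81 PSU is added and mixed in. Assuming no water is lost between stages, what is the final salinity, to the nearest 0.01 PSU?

Salt balance:
Initial salt = 396,000,000×12.75 = 5,049,000,000
After stage 1: salt = 5,049,000,000 + 323,000,000×1.29 = 5,465,670,000; volume = 719,000,000 m³; S = 7.602 PSU
After stage 2: salt = 5,465,670,000 + 122,000,000×19.81 = 7,882,490,000; volume = 841,000,000 m³; S = 9.373 PSU
After stage 3: salt = 7,882,490,000 + 199,000,000×19.81 = 11,824,680,000; volume = 1,040,000,000 m³
S = 11,824,680,000 / 1,040,000,000 = 11.3699 PSU

11.37 PSU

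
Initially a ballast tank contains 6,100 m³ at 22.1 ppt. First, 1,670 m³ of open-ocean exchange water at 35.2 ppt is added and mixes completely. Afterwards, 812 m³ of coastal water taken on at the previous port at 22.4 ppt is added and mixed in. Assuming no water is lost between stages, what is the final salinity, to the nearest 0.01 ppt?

By conservation of dissolved salt,
Initial salt = 6,100×22.1 = 134,810
After stage 1: salt = 134,810 + 1,670×35.2 = 193,594; volume = 7,770 m³; S = 24.916 ppt
After stage 2: salt = 193,594 + 812×22.4 = 211,782.8; volume = 8,582 m³
S = 211,782.8 / 8,582 = 24.6776 ppt

24.68 ppt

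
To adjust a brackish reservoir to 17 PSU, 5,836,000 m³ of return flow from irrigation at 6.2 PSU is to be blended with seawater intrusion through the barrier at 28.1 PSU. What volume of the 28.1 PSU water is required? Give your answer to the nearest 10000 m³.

5680000 m³

Salt balance: 5,836,000×6.2 + V×28.1 = (5,836,000+V)×17
36,183,200 + 28.1V = 99,212,000 + 17V
63,028,800 = 11.1V
V = 5,678,270.27 m³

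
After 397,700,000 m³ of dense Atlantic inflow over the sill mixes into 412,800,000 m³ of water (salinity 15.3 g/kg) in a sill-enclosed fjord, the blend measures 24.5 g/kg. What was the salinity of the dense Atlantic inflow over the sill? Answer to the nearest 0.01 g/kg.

34.05 g/kg

Salt balance: 412,800,000×15.3 + 397,700,000×S = 810,500,000×24.5
6,315,840,000 + 397,700,000·S = 19,857,250,000
S = (19,857,250,000 − 6,315,840,000) / 397,700,000 = 34.0493 g/kg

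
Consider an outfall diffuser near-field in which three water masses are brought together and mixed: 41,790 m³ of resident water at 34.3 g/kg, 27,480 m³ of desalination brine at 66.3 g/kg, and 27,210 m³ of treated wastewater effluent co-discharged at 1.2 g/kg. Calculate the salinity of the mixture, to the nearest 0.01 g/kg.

34.08 g/kg

Conserving salt mass:
salt = 41,790×34.3 + 27,480×66.3 + 27,210×1.2 = 1,433,397 + 1,821,924 + 32,652 = 3,287,973
volume = 41,790 + 27,480 + 27,210 = 96,480 m³
S = 3,287,973 / 96,480 = 34.0793 g/kg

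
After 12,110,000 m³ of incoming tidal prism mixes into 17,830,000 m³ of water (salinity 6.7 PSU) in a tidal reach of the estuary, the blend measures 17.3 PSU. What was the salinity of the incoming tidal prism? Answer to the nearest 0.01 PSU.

32.91 PSU

Salt balance: 17,830,000×6.7 + 12,110,000×S = 29,940,000×17.3
119,461,000 + 12,110,000·S = 517,962,000
S = (517,962,000 − 119,461,000) / 12,110,000 = 32.9068 PSU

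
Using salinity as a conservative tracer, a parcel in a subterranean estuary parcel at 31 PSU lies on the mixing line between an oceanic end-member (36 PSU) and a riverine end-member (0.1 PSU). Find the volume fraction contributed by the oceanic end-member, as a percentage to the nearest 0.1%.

86.1%

Let g be the oceanic fraction. Salt balance per unit volume:
g×36 + (1−g)×0.1 = 31
g = (31 − 0.1) / (36 − 0.1) = 30.9/35.9 = 0.8607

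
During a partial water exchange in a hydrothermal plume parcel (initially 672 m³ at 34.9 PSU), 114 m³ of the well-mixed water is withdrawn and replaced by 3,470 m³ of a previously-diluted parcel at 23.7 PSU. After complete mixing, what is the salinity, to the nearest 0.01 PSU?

Remaining after removal: 558 m³ at 34.9 PSU (salt = 19,474.2)
After addition: salt = 19,474.2 + 3,470×23.7 = 101,713.2; volume = 4,028 m³
S = 101,713.2 / 4,028 = 25.2515 PSU

25.25 PSU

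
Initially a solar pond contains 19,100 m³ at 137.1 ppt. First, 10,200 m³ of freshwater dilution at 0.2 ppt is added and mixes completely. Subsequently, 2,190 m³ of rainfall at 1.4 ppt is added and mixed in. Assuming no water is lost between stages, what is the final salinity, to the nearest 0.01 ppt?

By conservation of dissolved salt,
Initial salt = 19,100×137.1 = 2,618,610
After stage 1: salt = 2,618,610 + 10,200×0.2 = 2,620,650; volume = 29,300 m³; S = 89.442 ppt
After stage 2: salt = 2,620,650 + 2,190×1.4 = 2,623,716; volume = 31,490 m³
S = 2,623,716 / 31,490 = 83.319 ppt

83.32 ppt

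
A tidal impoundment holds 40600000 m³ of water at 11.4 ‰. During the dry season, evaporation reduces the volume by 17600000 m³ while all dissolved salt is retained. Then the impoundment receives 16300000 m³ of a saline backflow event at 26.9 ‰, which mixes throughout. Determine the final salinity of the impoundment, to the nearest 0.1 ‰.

22.9 ‰

After evaporation: salt = 40,600,000×11.4 = 462,840,000; volume = 40,600,000 − 17,600,000 = 23,000,000 m³
After mixing: salt = 462,840,000 + 16,300,000×26.9 = 901,310,000; volume = 23,000,000 + 16,300,000 = 39,300,000 m³
S = 901,310,000 / 39,300,000 = 22.9341 ‰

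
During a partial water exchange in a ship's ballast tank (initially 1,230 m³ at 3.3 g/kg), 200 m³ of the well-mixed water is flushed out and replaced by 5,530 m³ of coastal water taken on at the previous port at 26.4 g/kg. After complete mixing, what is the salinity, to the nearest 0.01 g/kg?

22.77 g/kg

Remaining after removal: 1,030 m³ at 3.3 g/kg (salt = 3,399)
After addition: salt = 3,399 + 5,530×26.4 = 149,391; volume = 6,560 m³
S = 149,391 / 6,560 = 22.773 g/kg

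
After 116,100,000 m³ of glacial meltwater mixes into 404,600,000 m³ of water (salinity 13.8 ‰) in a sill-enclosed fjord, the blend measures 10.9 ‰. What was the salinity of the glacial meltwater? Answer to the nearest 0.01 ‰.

0.79 ‰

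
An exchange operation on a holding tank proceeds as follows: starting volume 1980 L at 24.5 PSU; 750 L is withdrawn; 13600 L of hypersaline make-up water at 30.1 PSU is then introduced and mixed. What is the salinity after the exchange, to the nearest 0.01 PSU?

Remaining after removal: 1,230 L at 24.5 PSU (salt = 30,135)
After addition: salt = 30,135 + 13,600×30.1 = 439,495; volume = 14,830 L
S = 439,495 / 14,830 = 29.6355 PSU

29.64 PSU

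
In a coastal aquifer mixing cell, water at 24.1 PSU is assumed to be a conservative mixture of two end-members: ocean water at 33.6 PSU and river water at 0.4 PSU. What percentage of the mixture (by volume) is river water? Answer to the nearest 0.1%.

Let f be the freshwater fraction. Salt balance per unit volume:
f×0.4 + (1−f)×33.6 = 24.1
f = (33.6 − 24.1) / (33.6 − 0.4) = 9.5/33.2 = 0.2861

28.6%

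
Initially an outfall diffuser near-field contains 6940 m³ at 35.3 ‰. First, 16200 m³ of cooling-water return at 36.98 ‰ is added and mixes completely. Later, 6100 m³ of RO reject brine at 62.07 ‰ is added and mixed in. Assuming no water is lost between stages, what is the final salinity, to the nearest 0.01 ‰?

41.82 ‰

By conservation of dissolved salt,
Initial salt = 6,940×35.3 = 244,982
After stage 1: salt = 244,982 + 16,200×36.98 = 844,058; volume = 23,140 m³; S = 36.476 ‰
After stage 2: salt = 844,058 + 6,100×62.07 = 1,222,685; volume = 29,240 m³
S = 1,222,685 / 29,240 = 41.8155 ‰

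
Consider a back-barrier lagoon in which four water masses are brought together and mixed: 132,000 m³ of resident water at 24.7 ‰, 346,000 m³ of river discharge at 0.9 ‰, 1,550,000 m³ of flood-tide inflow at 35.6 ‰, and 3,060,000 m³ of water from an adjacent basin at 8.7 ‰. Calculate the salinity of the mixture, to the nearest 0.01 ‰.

Salt balance:
salt = 132,000×24.7 + 346,000×0.9 + 1,550,000×35.6 + 3,060,000×8.7 = 3,260,400 + 311,400 + 55,180,000 + 26,622,000 = 85,373,800
volume = 132,000 + 346,000 + 1,550,000 + 3,060,000 = 5,088,000 m³
S = 85,373,800 / 5,088,000 = 16.7794 ‰

16.78 ‰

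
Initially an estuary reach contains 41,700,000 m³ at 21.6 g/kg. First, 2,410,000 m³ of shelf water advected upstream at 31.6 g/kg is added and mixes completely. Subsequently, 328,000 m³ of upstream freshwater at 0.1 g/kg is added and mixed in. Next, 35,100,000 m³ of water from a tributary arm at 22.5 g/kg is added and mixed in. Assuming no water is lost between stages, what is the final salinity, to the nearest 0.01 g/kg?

Conserving salt mass:
Initial salt = 41,700,000×21.6 = 900,720,000
After stage 1: salt = 900,720,000 + 2,410,000×31.6 = 976,876,000; volume = 44,110,000 m³; S = 22.146 g/kg
After stage 2: salt = 976,876,000 + 328,000×0.1 = 976,908,800; volume = 44,438,000 m³; S = 21.984 g/kg
After stage 3: salt = 976,908,800 + 35,100,000×22.5 = 1,766,658,800; volume = 79,538,000 m³
S = 1,766,658,800 / 79,538,000 = 22.2115 g/kg

22.21 g/kg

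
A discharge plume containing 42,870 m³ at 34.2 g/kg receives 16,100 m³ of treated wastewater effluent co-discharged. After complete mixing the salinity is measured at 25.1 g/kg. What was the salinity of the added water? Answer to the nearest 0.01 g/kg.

0.87 g/kg

Salt balance: 42,870×34.2 + 16,100×S = 58,970×25.1
1,466,154 + 16,100·S = 1,480,147
S = (1,480,147 − 1,466,154) / 16,100 = 0.8691 g/kg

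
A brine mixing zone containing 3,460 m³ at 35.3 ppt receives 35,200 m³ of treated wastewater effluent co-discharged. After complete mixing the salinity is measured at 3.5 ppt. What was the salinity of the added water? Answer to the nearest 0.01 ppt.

Salt balance: 3,460×35.3 + 35,200×S = 38,660×3.5
122,138 + 35,200·S = 135,310
S = (135,310 − 122,138) / 35,200 = 0.3742 ppt

0.37 ppt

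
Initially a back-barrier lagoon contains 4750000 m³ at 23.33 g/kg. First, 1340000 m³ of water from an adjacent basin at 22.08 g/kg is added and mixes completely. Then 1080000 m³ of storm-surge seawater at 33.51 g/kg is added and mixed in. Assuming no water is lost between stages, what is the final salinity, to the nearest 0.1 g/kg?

Total salt / total volume:
Initial salt = 4,750,000×23.33 = 110,817,500
After stage 1: salt = 110,817,500 + 1,340,000×22.08 = 140,404,700; volume = 6,090,000 m³; S = 23.055 g/kg
After stage 2: salt = 140,404,700 + 1,080,000×33.51 = 176,595,500; volume = 7,170,000 m³
S = 176,595,500 / 7,170,000 = 24.6298 g/kg

24.6 g/kg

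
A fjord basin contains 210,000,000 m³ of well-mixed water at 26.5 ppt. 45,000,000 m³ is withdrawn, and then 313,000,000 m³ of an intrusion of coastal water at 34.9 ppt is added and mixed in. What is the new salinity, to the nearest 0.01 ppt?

Remaining after removal: 165,000,000 m³ at 26.5 ppt (salt = 4,372,500,000)
After addition: salt = 4,372,500,000 + 313,000,000×34.9 = 15,296,200,000; volume = 478,000,000 m³
S = 15,296,200,000 / 478,000,000 = 32.0004 ppt

32.00 ppt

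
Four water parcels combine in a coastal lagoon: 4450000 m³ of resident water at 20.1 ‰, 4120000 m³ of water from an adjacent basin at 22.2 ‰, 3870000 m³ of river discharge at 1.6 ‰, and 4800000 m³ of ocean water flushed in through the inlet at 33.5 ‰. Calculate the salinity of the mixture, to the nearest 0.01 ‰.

20.18 ‰

Weighted by volume,
salt = 4,450,000×20.1 + 4,120,000×22.2 + 3,870,000×1.6 + 4,800,000×33.5 = 89,445,000 + 91,464,000 + 6,192,000 + 160,800,000 = 347,901,000
volume = 4,450,000 + 4,120,000 + 3,870,000 + 4,800,000 = 17,240,000 m³
S = 347,901,000 / 17,240,000 = 20.1799 ‰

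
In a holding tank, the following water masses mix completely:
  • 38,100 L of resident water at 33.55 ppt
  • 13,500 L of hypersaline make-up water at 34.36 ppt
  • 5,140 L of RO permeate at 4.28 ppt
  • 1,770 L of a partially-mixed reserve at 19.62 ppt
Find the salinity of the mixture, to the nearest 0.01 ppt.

Conserving salt mass:
salt = 38,100×33.55 + 13,500×34.36 + 5,140×4.28 + 1,770×19.62 = 1,278,255 + 463,860 + 21,999.2 + 34,727.4 = 1,798,841.6
volume = 38,100 + 13,500 + 5,140 + 1,770 = 58,510 L
S = 1,798,841.6 / 58,510 = 30.7442 ppt

30.74 ppt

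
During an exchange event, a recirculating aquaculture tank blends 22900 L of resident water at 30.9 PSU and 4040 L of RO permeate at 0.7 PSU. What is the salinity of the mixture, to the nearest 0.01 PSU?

Mass of salt is conserved:
salt = 22,900×30.9 + 4,040×0.7 = 707,610 + 2,828 = 710,438
volume = 22,900 + 4,040 = 26,940 L
S = 710,438 / 26,940 = 26.3711 PSU

26.37 PSU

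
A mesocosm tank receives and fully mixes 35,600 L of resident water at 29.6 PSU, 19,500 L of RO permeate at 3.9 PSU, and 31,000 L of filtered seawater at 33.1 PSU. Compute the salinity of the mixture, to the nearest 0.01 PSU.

25.04 PSU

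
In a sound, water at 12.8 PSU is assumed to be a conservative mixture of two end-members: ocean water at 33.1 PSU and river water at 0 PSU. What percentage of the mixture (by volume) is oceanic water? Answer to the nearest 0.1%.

Let g be the oceanic fraction. Salt balance per unit volume:
g×33.1 + (1−g)×0 = 12.8
g = (12.8 − 0) / (33.1 − 0) = 12.8/33.1 = 0.3867

38.7%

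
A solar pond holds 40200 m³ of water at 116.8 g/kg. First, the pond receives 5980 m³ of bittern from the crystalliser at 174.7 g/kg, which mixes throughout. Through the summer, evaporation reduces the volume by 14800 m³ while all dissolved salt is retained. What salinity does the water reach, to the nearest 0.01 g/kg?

182.92 g/kg

After mixing: salt = 40,200×116.8 + 5,980×174.7 = 5,740,066; volume = 46,180 m³
After evaporation: salt unchanged = 5,740,066; volume = 46,180 − 14,800 = 31,380 m³
S = 5,740,066 / 31,380 = 182.9212 g/kg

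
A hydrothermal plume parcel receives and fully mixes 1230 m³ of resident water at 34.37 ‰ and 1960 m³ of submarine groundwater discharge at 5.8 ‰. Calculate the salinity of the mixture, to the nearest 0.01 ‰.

16.82 ‰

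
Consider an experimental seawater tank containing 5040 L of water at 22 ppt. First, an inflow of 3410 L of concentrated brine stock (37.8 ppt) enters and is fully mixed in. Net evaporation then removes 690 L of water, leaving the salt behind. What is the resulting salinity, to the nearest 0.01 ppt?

30.90 ppt

After mixing: salt = 5,040×22 + 3,410×37.8 = 239,778; volume = 8,450 L
After evaporation: salt unchanged = 239,778; volume = 8,450 − 690 = 7,760 L
S = 239,778 / 7,760 = 30.8992 ppt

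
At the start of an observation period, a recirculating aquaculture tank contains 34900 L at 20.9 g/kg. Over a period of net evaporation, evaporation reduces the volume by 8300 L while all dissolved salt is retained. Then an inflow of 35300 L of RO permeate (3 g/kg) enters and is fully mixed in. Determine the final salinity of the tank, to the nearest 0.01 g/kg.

13.49 g/kg

After evaporation: salt = 34,900×20.9 = 729,410; volume = 34,900 − 8,300 = 26,600 L
After mixing: salt = 729,410 + 35,300×3 = 835,310; volume = 26,600 + 35,300 = 61,900 L
S = 835,310 / 61,900 = 13.4945 g/kg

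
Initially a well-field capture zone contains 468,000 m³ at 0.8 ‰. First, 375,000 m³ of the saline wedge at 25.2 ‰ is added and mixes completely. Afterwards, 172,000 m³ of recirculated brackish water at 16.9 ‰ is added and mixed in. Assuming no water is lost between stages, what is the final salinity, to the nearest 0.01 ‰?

12.54 ‰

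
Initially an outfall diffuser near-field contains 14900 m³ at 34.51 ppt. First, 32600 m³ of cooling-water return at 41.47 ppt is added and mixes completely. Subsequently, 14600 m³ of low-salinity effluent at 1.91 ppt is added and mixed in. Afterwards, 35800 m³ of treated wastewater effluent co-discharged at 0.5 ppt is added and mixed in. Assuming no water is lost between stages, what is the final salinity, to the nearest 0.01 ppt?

19.53 ppt

Salt balance:
Initial salt = 14,900×34.51 = 514,199
After stage 1: salt = 514,199 + 32,600×41.47 = 1,866,121; volume = 47,500 m³; S = 39.287 ppt
After stage 2: salt = 1,866,121 + 14,600×1.91 = 1,894,007; volume = 62,100 m³; S = 30.499 ppt
After stage 3: salt = 1,894,007 + 35,800×0.5 = 1,911,907; volume = 97,900 m³
S = 1,911,907 / 97,900 = 19.5292 ppt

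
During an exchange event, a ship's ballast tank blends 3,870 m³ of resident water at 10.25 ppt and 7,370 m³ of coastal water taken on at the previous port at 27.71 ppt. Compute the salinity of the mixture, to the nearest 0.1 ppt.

Mass of salt is conserved:
salt = 3,870×10.25 + 7,370×27.71 = 39,667.5 + 204,222.7 = 243,890.2
volume = 3,870 + 7,370 = 11,240 m³
S = 243,890.2 / 11,240 = 21.698 ppt

21.7 ppt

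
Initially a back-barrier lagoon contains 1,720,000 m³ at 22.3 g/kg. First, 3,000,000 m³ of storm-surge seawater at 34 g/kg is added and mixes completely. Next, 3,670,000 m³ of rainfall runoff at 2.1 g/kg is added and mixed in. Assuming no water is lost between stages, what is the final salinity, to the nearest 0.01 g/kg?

17.65 g/kg

Weighted by volume,
Initial salt = 1,720,000×22.3 = 38,356,000
After stage 1: salt = 38,356,000 + 3,000,000×34 = 140,356,000; volume = 4,720,000 m³; S = 29.736 g/kg
After stage 2: salt = 140,356,000 + 3,670,000×2.1 = 148,063,000; volume = 8,390,000 m³
S = 148,063,000 / 8,390,000 = 17.6476 g/kg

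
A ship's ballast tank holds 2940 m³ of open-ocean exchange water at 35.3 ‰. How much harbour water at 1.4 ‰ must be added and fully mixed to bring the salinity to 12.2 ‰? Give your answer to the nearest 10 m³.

Salt balance: 2,940×35.3 + V×1.4 = (2,940+V)×12.2
103,782 + 1.4V = 35,868 + 12.2V
67,914 = 10.8V
V = 6,288.33 m³

6290 m³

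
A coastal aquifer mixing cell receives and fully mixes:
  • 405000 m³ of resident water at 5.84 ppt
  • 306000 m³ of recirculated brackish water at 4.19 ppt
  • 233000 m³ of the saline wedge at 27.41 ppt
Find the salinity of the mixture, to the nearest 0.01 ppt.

10.63 ppt

Total salt / total volume:
salt = 405,000×5.84 + 306,000×4.19 + 233,000×27.41 = 2,365,200 + 1,282,140 + 6,386,530 = 10,033,870
volume = 405,000 + 306,000 + 233,000 = 944,000 m³
S = 10,033,870 / 944,000 = 10.6291 ppt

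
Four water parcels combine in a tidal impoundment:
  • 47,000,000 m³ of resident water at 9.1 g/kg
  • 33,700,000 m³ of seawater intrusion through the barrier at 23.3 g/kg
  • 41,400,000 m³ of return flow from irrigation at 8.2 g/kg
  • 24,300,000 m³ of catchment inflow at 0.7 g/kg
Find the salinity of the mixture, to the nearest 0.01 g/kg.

10.72 g/kg

Mass of salt is conserved:
salt = 47,000,000×9.1 + 33,700,000×23.3 + 41,400,000×8.2 + 24,300,000×0.7 = 427,700,000 + 785,210,000 + 339,480,000 + 17,010,000 = 1,569,400,000
volume = 47,000,000 + 33,700,000 + 41,400,000 + 24,300,000 = 146,400,000 m³
S = 1,569,400,000 / 146,400,000 = 10.7199 g/kg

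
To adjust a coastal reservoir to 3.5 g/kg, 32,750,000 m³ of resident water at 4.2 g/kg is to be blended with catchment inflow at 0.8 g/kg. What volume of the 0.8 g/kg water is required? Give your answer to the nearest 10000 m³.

Salt balance: 32,750,000×4.2 + V×0.8 = (32,750,000+V)×3.5
137,550,000 + 0.8V = 114,625,000 + 3.5V
22,925,000 = 2.7V
V = 8,490,740.74 m³

8490000 m³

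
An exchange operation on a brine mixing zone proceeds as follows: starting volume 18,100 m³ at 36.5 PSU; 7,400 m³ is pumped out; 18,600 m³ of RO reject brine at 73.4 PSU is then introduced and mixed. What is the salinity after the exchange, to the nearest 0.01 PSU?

Remaining after removal: 10,700 m³ at 36.5 PSU (salt = 390,550)
After addition: salt = 390,550 + 18,600×73.4 = 1,755,790; volume = 29,300 m³
S = 1,755,790 / 29,300 = 59.9246 PSU

59.92 PSU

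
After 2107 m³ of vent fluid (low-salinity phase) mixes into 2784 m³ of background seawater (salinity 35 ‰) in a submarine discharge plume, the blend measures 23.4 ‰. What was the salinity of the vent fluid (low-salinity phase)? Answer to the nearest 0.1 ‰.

8.1 ‰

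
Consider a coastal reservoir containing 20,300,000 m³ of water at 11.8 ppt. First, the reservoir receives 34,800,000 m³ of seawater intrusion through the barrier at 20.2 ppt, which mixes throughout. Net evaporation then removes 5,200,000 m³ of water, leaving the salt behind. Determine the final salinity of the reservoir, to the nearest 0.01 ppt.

After mixing: salt = 20,300,000×11.8 + 34,800,000×20.2 = 942,500,000; volume = 55,100,000 m³
After evaporation: salt unchanged = 942,500,000; volume = 55,100,000 − 5,200,000 = 49,900,000 m³
S = 942,500,000 / 49,900,000 = 18.8878 ppt

18.89 ppt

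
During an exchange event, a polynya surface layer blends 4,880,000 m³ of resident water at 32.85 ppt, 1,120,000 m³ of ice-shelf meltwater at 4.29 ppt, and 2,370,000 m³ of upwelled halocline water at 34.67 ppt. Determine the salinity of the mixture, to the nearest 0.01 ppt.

By conservation of dissolved salt,
salt = 4,880,000×32.85 + 1,120,000×4.29 + 2,370,000×34.67 = 160,308,000 + 4,804,800 + 82,167,900 = 247,280,700
volume = 4,880,000 + 1,120,000 + 2,370,000 = 8,370,000 m³
S = 247,280,700 / 8,370,000 = 29.5437 ppt

29.54 ppt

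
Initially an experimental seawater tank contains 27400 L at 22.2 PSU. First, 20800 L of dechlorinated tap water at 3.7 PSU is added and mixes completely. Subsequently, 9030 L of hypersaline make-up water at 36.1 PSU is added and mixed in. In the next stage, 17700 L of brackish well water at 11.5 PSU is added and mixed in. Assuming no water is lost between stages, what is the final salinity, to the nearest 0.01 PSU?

16.21 PSU

Conserving salt mass:
Initial salt = 27,400×22.2 = 608,280
After stage 1: salt = 608,280 + 20,800×3.7 = 685,240; volume = 48,200 L; S = 14.217 PSU
After stage 2: salt = 685,240 + 9,030×36.1 = 1,011,223; volume = 57,230 L; S = 17.669 PSU
After stage 3: salt = 1,011,223 + 17,700×11.5 = 1,214,773; volume = 74,930 L
S = 1,214,773 / 74,930 = 16.2121 PSU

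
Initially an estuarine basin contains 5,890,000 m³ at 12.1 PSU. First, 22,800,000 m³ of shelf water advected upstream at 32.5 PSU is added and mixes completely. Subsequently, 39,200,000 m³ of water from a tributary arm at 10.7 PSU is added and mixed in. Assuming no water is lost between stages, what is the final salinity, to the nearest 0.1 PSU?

18.1 PSU

Weighted by volume,
Initial salt = 5,890,000×12.1 = 71,269,000
After stage 1: salt = 71,269,000 + 22,800,000×32.5 = 812,269,000; volume = 28,690,000 m³; S = 28.312 PSU
After stage 2: salt = 812,269,000 + 39,200,000×10.7 = 1,231,709,000; volume = 67,890,000 m³
S = 1,231,709,000 / 67,890,000 = 18.1427 PSU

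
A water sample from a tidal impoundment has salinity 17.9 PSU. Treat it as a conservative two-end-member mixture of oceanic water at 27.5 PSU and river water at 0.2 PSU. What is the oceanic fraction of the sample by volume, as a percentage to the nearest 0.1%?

64.8%

Let g be the oceanic fraction. Salt balance per unit volume:
g×27.5 + (1−g)×0.2 = 17.9
g = (17.9 − 0.2) / (27.5 − 0.2) = 17.7/27.3 = 0.6484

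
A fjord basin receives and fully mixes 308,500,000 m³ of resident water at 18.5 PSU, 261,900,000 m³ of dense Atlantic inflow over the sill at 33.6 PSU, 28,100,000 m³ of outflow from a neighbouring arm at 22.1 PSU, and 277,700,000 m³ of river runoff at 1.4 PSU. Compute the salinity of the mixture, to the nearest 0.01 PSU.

17.71 PSU

By conservation of dissolved salt,
salt = 308,500,000×18.5 + 261,900,000×33.6 + 28,100,000×22.1 + 277,700,000×1.4 = 5,707,250,000 + 8,799,840,000 + 621,010,000 + 388,780,000 = 15,516,880,000
volume = 308,500,000 + 261,900,000 + 28,100,000 + 277,700,000 = 876,200,000 m³
S = 15,516,880,000 / 876,200,000 = 17.7093 PSU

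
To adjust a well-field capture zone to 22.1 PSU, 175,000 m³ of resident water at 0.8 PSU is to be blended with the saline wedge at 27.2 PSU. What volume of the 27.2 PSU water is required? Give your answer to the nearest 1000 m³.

Salt balance: 175,000×0.8 + V×27.2 = (175,000+V)×22.1
140,000 + 27.2V = 3,867,500 + 22.1V
3,727,500 = 5.1V
V = 730,882.35 m³

731000 m³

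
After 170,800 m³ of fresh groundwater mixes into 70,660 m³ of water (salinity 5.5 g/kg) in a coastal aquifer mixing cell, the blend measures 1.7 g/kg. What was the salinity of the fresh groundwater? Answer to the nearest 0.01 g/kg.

Salt balance: 70,660×5.5 + 170,800×S = 241,460×1.7
388,630 + 170,800·S = 410,482
S = (410,482 − 388,630) / 170,800 = 0.1279 g/kg

0.13 g/kg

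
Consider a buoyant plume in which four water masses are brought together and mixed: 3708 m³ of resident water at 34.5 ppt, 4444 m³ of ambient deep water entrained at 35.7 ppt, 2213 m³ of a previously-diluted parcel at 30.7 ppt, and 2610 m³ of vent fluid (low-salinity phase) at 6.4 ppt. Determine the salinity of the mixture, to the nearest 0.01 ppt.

Weighted by volume,
salt = 3,708×34.5 + 4,444×35.7 + 2,213×30.7 + 2,610×6.4 = 127,926 + 158,650.8 + 67,939.1 + 16,704 = 371,219.9
volume = 3,708 + 4,444 + 2,213 + 2,610 = 12,975 m³
S = 371,219.9 / 12,975 = 28.6104 ppt

28.61 ppt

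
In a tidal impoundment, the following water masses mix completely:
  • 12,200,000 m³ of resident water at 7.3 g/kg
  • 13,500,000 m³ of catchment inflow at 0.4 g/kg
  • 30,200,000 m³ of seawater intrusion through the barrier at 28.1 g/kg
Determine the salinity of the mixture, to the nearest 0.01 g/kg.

16.87 g/kg

Weighted by volume,
salt = 12,200,000×7.3 + 13,500,000×0.4 + 30,200,000×28.1 = 89,060,000 + 5,400,000 + 848,620,000 = 943,080,000
volume = 12,200,000 + 13,500,000 + 30,200,000 = 55,900,000 m³
S = 943,080,000 / 55,900,000 = 16.8708 g/kg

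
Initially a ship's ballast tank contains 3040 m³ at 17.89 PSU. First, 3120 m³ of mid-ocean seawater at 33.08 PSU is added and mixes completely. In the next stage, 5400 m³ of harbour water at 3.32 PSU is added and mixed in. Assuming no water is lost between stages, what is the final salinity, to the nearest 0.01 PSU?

15.18 PSU

Salt balance:
Initial salt = 3,040×17.89 = 54,385.6
After stage 1: salt = 54,385.6 + 3,120×33.08 = 157,595.2; volume = 6,160 m³; S = 25.584 PSU
After stage 2: salt = 157,595.2 + 5,400×3.32 = 175,523.2; volume = 11,560 m³
S = 175,523.2 / 11,560 = 15.1837 PSU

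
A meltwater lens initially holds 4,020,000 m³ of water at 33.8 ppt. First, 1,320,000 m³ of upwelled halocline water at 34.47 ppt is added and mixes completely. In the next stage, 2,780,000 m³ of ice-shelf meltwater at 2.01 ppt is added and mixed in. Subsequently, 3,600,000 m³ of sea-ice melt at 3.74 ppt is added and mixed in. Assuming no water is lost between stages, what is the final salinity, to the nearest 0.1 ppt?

17.1 ppt

Conserving salt mass:
Initial salt = 4,020,000×33.8 = 135,876,000
After stage 1: salt = 135,876,000 + 1,320,000×34.47 = 181,376,400; volume = 5,340,000 m³; S = 33.966 ppt
After stage 2: salt = 181,376,400 + 2,780,000×2.01 = 186,964,200; volume = 8,120,000 m³; S = 23.025 ppt
After stage 3: salt = 186,964,200 + 3,600,000×3.74 = 200,428,200; volume = 11,720,000 m³
S = 200,428,200 / 11,720,000 = 17.1014 ppt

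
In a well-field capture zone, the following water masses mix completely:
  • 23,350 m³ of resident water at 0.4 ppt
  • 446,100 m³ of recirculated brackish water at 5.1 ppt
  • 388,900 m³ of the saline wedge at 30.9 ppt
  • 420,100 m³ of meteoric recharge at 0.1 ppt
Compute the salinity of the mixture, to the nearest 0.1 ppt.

11.2 ppt

Total salt / total volume:
salt = 23,350×0.4 + 446,100×5.1 + 388,900×30.9 + 420,100×0.1 = 9,340 + 2,275,110 + 12,017,010 + 42,010 = 14,343,470
volume = 23,350 + 446,100 + 388,900 + 420,100 = 1,278,450 m³
S = 14,343,470 / 1,278,450 = 11.219 ppt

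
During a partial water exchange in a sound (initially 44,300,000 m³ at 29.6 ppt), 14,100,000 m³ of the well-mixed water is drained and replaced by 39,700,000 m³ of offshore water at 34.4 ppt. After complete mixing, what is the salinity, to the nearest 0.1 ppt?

Remaining after removal: 30,200,000 m³ at 29.6 ppt (salt = 893,920,000)
After addition: salt = 893,920,000 + 39,700,000×34.4 = 2,259,600,000; volume = 69,900,000 m³
S = 2,259,600,000 / 69,900,000 = 32.3262 ppt

32.3 ppt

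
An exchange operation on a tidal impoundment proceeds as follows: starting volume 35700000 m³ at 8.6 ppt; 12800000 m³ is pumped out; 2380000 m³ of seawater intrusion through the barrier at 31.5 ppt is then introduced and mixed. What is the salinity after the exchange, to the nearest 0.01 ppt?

10.76 ppt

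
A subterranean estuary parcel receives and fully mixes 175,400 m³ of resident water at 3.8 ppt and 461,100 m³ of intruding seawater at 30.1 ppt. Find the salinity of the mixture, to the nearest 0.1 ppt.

Salt balance:
salt = 175,400×3.8 + 461,100×30.1 = 666,520 + 13,879,110 = 14,545,630
volume = 175,400 + 461,100 = 636,500 m³
S = 14,545,630 / 636,500 = 22.853 ppt

22.9 ppt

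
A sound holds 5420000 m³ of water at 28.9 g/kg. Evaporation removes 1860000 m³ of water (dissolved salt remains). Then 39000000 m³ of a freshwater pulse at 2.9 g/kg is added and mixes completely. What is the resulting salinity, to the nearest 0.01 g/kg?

After evaporation: salt = 5,420,000×28.9 = 156,638,000; volume = 5,420,000 − 1,860,000 = 3,560,000 m³
After mixing: salt = 156,638,000 + 39,000,000×2.9 = 269,738,000; volume = 3,560,000 + 39,000,000 = 42,560,000 m³
S = 269,738,000 / 42,560,000 = 6.3378 g/kg

6.34 g/kg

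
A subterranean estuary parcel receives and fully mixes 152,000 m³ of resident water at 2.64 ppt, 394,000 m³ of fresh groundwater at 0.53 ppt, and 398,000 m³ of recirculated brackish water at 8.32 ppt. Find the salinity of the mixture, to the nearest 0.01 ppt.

4.15 ppt

Total salt / total volume:
salt = 152,000×2.64 + 394,000×0.53 + 398,000×8.32 = 401,280 + 208,820 + 3,311,360 = 3,921,460
volume = 152,000 + 394,000 + 398,000 = 944,000 m³
S = 3,921,460 / 944,000 = 4.1541 ppt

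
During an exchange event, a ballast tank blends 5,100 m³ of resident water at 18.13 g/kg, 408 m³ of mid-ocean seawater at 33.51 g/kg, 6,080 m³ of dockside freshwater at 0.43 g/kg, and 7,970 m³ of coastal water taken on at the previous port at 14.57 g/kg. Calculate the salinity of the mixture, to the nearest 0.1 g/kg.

By conservation of dissolved salt,
salt = 5,100×18.13 + 408×33.51 + 6,080×0.43 + 7,970×14.57 = 92,463 + 13,672.08 + 2,614.4 + 116,122.9 = 224,872.38
volume = 5,100 + 408 + 6,080 + 7,970 = 19,558 m³
S = 224,872.38 / 19,558 = 11.498 g/kg

11.5 g/kg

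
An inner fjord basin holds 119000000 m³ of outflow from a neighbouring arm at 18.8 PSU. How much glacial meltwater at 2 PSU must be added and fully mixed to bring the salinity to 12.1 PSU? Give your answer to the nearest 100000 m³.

Salt balance: 119,000,000×18.8 + V×2 = (119,000,000+V)×12.1
2,237,200,000 + 2V = 1,439,900,000 + 12.1V
797,300,000 = 10.1V
V = 78,940,594.06 m³

78900000 m³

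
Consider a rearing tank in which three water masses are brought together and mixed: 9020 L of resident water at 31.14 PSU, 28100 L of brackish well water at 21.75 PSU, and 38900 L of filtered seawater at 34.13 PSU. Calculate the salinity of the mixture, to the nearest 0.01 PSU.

Weighted by volume,
salt = 9,020×31.14 + 28,100×21.75 + 38,900×34.13 = 280,882.8 + 611,175 + 1,327,657 = 2,219,714.8
volume = 9,020 + 28,100 + 38,900 = 76,020 L
S = 2,219,714.8 / 76,020 = 29.1991 PSU

29.20 PSU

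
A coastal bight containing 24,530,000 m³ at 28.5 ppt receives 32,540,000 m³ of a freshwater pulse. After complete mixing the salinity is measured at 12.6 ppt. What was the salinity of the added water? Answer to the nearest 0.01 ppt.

Salt balance: 24,530,000×28.5 + 32,540,000×S = 57,070,000×12.6
699,105,000 + 32,540,000·S = 719,082,000
S = (719,082,000 − 699,105,000) / 32,540,000 = 0.6139 ppt

0.61 ppt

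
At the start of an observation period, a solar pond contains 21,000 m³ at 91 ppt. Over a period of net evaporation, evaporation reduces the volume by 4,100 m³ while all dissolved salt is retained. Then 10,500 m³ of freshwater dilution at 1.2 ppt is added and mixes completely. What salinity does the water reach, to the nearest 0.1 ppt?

After evaporation: salt = 21,000×91 = 1,911,000; volume = 21,000 − 4,100 = 16,900 m³
After mixing: salt = 1,911,000 + 10,500×1.2 = 1,923,600; volume = 16,900 + 10,500 = 27,400 m³
S = 1,923,600 / 27,400 = 70.2044 ppt

70.2 ppt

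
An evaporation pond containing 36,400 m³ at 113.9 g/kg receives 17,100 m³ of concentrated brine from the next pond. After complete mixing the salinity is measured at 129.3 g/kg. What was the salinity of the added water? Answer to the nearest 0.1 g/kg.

Salt balance: 36,400×113.9 + 17,100×S = 53,500×129.3
4,145,960 + 17,100·S = 6,917,550
S = (6,917,550 − 4,145,960) / 17,100 = 162.0813 g/kg

162.1 g/kg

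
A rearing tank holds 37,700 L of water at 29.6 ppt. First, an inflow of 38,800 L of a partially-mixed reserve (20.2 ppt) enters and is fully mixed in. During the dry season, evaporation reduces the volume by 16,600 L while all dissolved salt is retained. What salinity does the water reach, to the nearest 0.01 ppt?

31.71 ppt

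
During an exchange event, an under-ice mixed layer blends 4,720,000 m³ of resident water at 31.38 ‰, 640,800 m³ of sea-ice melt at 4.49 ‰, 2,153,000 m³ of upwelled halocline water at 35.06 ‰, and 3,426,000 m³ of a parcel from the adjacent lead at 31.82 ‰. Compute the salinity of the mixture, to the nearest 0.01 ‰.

30.67 ‰

Mass of salt is conserved:
salt = 4,720,000×31.38 + 640,800×4.49 + 2,153,000×35.06 + 3,426,000×31.82 = 148,113,600 + 2,877,192 + 75,484,180 + 109,015,320 = 335,490,292
volume = 4,720,000 + 640,800 + 2,153,000 + 3,426,000 = 10,939,800 m³
S = 335,490,292 / 10,939,800 = 30.6669 ‰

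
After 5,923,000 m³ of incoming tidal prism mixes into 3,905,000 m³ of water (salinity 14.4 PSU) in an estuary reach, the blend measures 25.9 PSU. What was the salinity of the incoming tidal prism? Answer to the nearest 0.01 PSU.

33.48 PSU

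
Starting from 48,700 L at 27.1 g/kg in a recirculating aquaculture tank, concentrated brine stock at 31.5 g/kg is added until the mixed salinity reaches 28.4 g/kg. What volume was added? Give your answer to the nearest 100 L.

Salt balance: 48,700×27.1 + V×31.5 = (48,700+V)×28.4
1,319,770 + 31.5V = 1,383,080 + 28.4V
63,310 = 3.1V
V = 20,422.58 L

20400 L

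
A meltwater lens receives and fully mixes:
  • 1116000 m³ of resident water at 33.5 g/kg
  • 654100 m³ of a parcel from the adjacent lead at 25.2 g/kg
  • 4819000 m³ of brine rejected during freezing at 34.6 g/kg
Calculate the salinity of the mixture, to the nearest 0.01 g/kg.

Mass of salt is conserved:
salt = 1,116,000×33.5 + 654,100×25.2 + 4,819,000×34.6 = 37,386,000 + 16,483,320 + 166,737,400 = 220,606,720
volume = 1,116,000 + 654,100 + 4,819,000 = 6,589,100 m³
S = 220,606,720 / 6,589,100 = 33.4806 g/kg

33.48 g/kg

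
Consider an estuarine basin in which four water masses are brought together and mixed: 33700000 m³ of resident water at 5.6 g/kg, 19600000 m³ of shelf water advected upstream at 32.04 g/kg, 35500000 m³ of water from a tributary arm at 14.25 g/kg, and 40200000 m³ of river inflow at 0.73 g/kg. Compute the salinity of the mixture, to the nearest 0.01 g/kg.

10.48 g/kg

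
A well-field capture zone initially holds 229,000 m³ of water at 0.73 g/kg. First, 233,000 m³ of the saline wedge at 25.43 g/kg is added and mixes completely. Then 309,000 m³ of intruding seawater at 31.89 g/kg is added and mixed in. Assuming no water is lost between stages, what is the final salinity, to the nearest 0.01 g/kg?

20.68 g/kg

Weighted by volume,
Initial salt = 229,000×0.73 = 167,170
After stage 1: salt = 167,170 + 233,000×25.43 = 6,092,360; volume = 462,000 m³; S = 13.187 g/kg
After stage 2: salt = 6,092,360 + 309,000×31.89 = 15,946,370; volume = 771,000 m³
S = 15,946,370 / 771,000 = 20.6827 g/kg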